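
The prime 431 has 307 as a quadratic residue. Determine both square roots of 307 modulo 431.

40, 391

Since 431 ≡ 3 (mod 4), a square root of 307 is 307^((431+1)/4) = 307^108 mod 431.
Repeated squaring: 307^2≡291, 307^4≡205, 307^8≡218, 307^16≡114, 307^32≡66, 307^64≡46 (mod 431).
307^108 = 307^(64+32+8+4) ≡ 40 (mod 431).
Check: 40² = 1600 ≡ 307 (mod 431). The two roots are 40 and 391.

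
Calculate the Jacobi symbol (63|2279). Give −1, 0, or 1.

Reciprocity: 63 ≡ 3 and 2279 ≡ 3 (mod 4), so (63/2279) = −(2279/63).
Reduce top mod 63: now compute (11/63).
Reciprocity: 11 ≡ 3 and 63 ≡ 3 (mod 4), so (11/63) = −(63/11).
Reduce top mod 11: now compute (8/11).
Pull out 2^3: since 11 ≡ 3 (mod 8), (2/11) = -1, so (2/11)^3 = -1.
Reached (1/11) = 1. Collecting the sign flips along the way, the symbol is -1.

-1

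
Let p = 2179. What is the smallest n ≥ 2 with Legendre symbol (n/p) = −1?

2

(2/2179) = −1, so 2 is the smallest positive non-residue mod 2179.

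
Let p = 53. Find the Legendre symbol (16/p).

Pull out 2^4: since 53 ≡ 5 (mod 8), (2/53) = -1, so (2/53)^4 = +1.
Reached (1/53) = 1. Collecting the sign flips along the way, the symbol is +1.

1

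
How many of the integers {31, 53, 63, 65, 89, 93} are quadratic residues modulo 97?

5

(31/97) = +1 → QR.
(53/97) = +1 → QR.
(63/97) = -1 → non-residue.
(65/97) = +1 → QR.
(89/97) = +1 → QR.
(93/97) = +1 → QR.
Total quadratic residues among the 6: 5.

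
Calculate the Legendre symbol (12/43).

Pull out 2^2: since 43 ≡ 3 (mod 8), (2/43) = -1, so (2/43)^2 = +1.
Reciprocity: 3 ≡ 3 and 43 ≡ 3 (mod 4), so (3/43) = −(43/3).
Reduce top mod 3: now compute (1/3).
Reached (1/3) = 1. Collecting the sign flips along the way, the symbol is -1.

-1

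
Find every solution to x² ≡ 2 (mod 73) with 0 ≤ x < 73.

32, 41

73 ≡ 1 (mod 4), so we find a root by search.
Trying successive values, 32² = 1024 ≡ 2 (mod 73). The other root is 73 − 32 = 41.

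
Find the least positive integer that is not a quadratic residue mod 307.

(2/307) = −1, so 2 is the smallest positive non-residue mod 307.

2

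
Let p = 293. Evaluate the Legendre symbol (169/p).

Reciprocity: 169 ≡ 1 and 293 ≡ 1 (mod 4), so (169/293) = +(293/169).
Reduce top mod 169: now compute (124/169).
Pull out 2^2: since 169 ≡ 1 (mod 8), (2/169) = +1, so (2/169)^2 = +1.
Reciprocity: 31 ≡ 3 and 169 ≡ 1 (mod 4), so (31/169) = +(169/31).
Reduce top mod 31: now compute (14/31).
Pull out 2: since 31 ≡ 7 (mod 8), (2/31) = +1.
Reciprocity: 7 ≡ 3 and 31 ≡ 3 (mod 4), so (7/31) = −(31/7).
Reduce top mod 7: now compute (3/7).
Reciprocity: 3 ≡ 3 and 7 ≡ 3 (mod 4), so (3/7) = −(7/3).
Reduce top mod 3: now compute (1/3).
Reached (1/3) = 1. Collecting the sign flips along the way, the symbol is +1.

1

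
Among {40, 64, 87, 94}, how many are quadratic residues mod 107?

3

(40/107) = +1 → QR.
(64/107) = +1 → QR.
(87/107) = +1 → QR.
(94/107) = -1 → non-residue.
Total quadratic residues among the 4: 3.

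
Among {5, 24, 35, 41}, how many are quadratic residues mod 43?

(5/43) = -1 → non-residue.
(24/43) = +1 → QR.
(35/43) = +1 → QR.
(41/43) = +1 → QR.
Total quadratic residues among the 4: 3.

3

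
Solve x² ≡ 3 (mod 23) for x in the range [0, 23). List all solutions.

Since 23 ≡ 3 (mod 4), a square root of 3 is 3^((23+1)/4) = 3^6 mod 23.
Repeated squaring: 3^2≡9, 3^4≡12 (mod 23).
3^6 = 3^(4+2) ≡ 16 (mod 23).
Check: 16² = 256 ≡ 3 (mod 23). The two roots are 7 and 16.

7, 16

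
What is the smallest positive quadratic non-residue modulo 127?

(2/127) = +1, so 2 is a residue.
(3/127) = −1, so 3 is the smallest positive non-residue mod 127.

3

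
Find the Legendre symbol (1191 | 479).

First reduce: 1191 ≡ 233 (mod 479).
Reciprocity: 233 ≡ 1 and 479 ≡ 3 (mod 4), so (233/479) = +(479/233).
Reduce top mod 233: now compute (13/233).
Reciprocity: 13 ≡ 1 and 233 ≡ 1 (mod 4), so (13/233) = +(233/13).
Reduce top mod 13: now compute (12/13).
Pull out 2^2: since 13 ≡ 5 (mod 8), (2/13) = -1, so (2/13)^2 = +1.
Reciprocity: 3 ≡ 3 and 13 ≡ 1 (mod 4), so (3/13) = +(13/3).
Reduce top mod 3: now compute (1/3).
Reached (1/3) = 1. Collecting the sign flips along the way, the symbol is +1.

1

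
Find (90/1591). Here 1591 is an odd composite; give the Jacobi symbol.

Pull out 2: since 1591 ≡ 7 (mod 8), (2/1591) = +1.
Reciprocity: 45 ≡ 1 and 1591 ≡ 3 (mod 4), so (45/1591) = +(1591/45).
Reduce top mod 45: now compute (16/45).
Pull out 2^4: since 45 ≡ 5 (mod 8), (2/45) = -1, so (2/45)^4 = +1.
Reached (1/45) = 1. Collecting the sign flips along the way, the symbol is +1.

1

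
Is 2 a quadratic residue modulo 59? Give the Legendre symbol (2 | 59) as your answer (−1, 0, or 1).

-1

Pull out 2: since 59 ≡ 3 (mod 8), (2/59) = -1.
Reached (1/59) = 1. Collecting the sign flips along the way, the symbol is -1.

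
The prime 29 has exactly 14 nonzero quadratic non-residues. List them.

2 3 8 10 11 12 14 15 17 18 19 21 26 27

Square k = 1,…,14 (k and 29−k give the same square):
1²=1, 2²=4, 3²=9, 4²=16, 5²=25, 6²≡7, 7²≡20, 8²≡6, 9²≡23, 10²≡13, 11²≡5, 12²≡28, 13²≡24, 14²≡22 (mod 29).
The residues are {1, 4, 5, 6, 7, 9, 13, 16, 20, 22, 23, 24, 25, 28}; the non-residues are the remaining 14 nonzero classes.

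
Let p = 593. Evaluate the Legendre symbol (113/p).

1

Euler's criterion: (113/593) ≡ 113^296 (mod 593).
113^2 ≡ 316 (mod 593)
113^4 ≡ 232 (mod 593)
113^8 ≡ 454 (mod 593)
113^16 ≡ 345 (mod 593)
113^32 ≡ 425 (mod 593)
113^64 ≡ 353 (mod 593)
113^128 ≡ 79 (mod 593)
113^256 ≡ 311 (mod 593)
113^296 = 113^(256+32+8) ≡ 1 (mod 593).
Result is 1, so (113/593) = 1.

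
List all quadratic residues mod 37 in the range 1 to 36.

1 3 4 7 9 10 11 12 16 21 25 26 27 28 30 33 34 36

Square k = 1,…,18 (k and 37−k give the same square):
1²=1, 2²=4, 3²=9, 4²=16, 5²=25, 6²=36, 7²≡12, 8²≡27, 9²≡7, 10²≡26, 11²≡10, 12²≡33, 13²≡21, 14²≡11, 15²≡3, 16²≡34, 17²≡30, 18²≡28 (mod 37).
So the quadratic residues mod 37 are {1, 3, 4, 7, 9, 10, 11, 12, 16, 21, 25, 26, 27, 28, 30, 33, 34, 36}.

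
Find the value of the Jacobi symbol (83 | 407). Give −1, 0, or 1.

-1

Reciprocity: 83 ≡ 3 and 407 ≡ 3 (mod 4), so (83/407) = −(407/83).
Reduce top mod 83: now compute (75/83).
Reciprocity: 75 ≡ 3 and 83 ≡ 3 (mod 4), so (75/83) = −(83/75).
Reduce top mod 75: now compute (8/75).
Pull out 2^3: since 75 ≡ 3 (mod 8), (2/75) = -1, so (2/75)^3 = -1.
Reached (1/75) = 1. Collecting the sign flips along the way, the symbol is -1.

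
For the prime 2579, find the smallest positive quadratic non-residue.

(2/2579) = −1, so 2 is the smallest positive non-residue mod 2579.

2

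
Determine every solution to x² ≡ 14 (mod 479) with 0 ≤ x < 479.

79, 400

Since 479 ≡ 3 (mod 4), a square root of 14 is 14^((479+1)/4) = 14^120 mod 479.
Repeated squaring: 14^2≡196, 14^4≡96, 14^8≡115, 14^16≡292, 14^32≡2, 14^64≡4 (mod 479).
14^120 = 14^(64+32+16+8) ≡ 400 (mod 479).
Check: 400² = 160000 ≡ 14 (mod 479). The two roots are 79 and 400.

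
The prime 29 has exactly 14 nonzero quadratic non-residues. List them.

Square k = 1,…,14 (k and 29−k give the same square):
1²=1, 2²=4, 3²=9, 4²=16, 5²=25, 6²≡7, 7²≡20, 8²≡6, 9²≡23, 10²≡13, 11²≡5, 12²≡28, 13²≡24, 14²≡22 (mod 29).
The residues are {1, 4, 5, 6, 7, 9, 13, 16, 20, 22, 23, 24, 25, 28}; the non-residues are the remaining 14 nonzero classes.

2,3,8,10,11,12,14,15,17,18,19,21,26,27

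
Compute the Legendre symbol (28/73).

-1

Euler's criterion: (28/73) ≡ 28^36 (mod 73).
28^2 ≡ 54 (mod 73)
28^4 ≡ 69 (mod 73)
28^8 ≡ 16 (mod 73)
28^16 ≡ 37 (mod 73)
28^32 ≡ 55 (mod 73)
28^36 = 28^(32+4) ≡ 72 (mod 73).
Result is 72 ≡ −1, so (28/73) = −1.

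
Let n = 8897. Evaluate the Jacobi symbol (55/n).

-1

Reciprocity: 55 ≡ 3 and 8897 ≡ 1 (mod 4), so (55/8897) = +(8897/55).
Reduce top mod 55: now compute (42/55).
Pull out 2: since 55 ≡ 7 (mod 8), (2/55) = +1.
Reciprocity: 21 ≡ 1 and 55 ≡ 3 (mod 4), so (21/55) = +(55/21).
Reduce top mod 21: now compute (13/21).
Reciprocity: 13 ≡ 1 and 21 ≡ 1 (mod 4), so (13/21) = +(21/13).
Reduce top mod 13: now compute (8/13).
Pull out 2^3: since 13 ≡ 5 (mod 8), (2/13) = -1, so (2/13)^3 = -1.
Reached (1/13) = 1. Collecting the sign flips along the way, the symbol is -1.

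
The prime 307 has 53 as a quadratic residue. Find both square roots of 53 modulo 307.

93, 214

Since 307 ≡ 3 (mod 4), a square root of 53 is 53^((307+1)/4) = 53^77 mod 307.
Repeated squaring: 53^2≡46, 53^4≡274, 53^8≡168, 53^16≡287, 53^32≡93, 53^64≡53 (mod 307).
53^77 = 53^(64+8+4+1) ≡ 93 (mod 307).
Check: 93² = 8649 ≡ 53 (mod 307). The two roots are 93 and 214.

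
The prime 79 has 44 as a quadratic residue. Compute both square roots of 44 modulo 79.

Since 79 ≡ 3 (mod 4), a square root of 44 is 44^((79+1)/4) = 44^20 mod 79.
Repeated squaring: 44^2≡40, 44^4≡20, 44^8≡5, 44^16≡25 (mod 79).
44^20 = 44^(16+4) ≡ 26 (mod 79).
Check: 26² = 676 ≡ 44 (mod 79). The two roots are 26 and 53.

26, 53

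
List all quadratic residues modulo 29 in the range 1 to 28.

1, 4, 5, 6, 7, 9, 13, 16, 20, 22, 23, 24, 25, 28

Square k = 1,…,14 (k and 29−k give the same square):
1²=1, 2²=4, 3²=9, 4²=16, 5²=25, 6²≡7, 7²≡20, 8²≡6, 9²≡23, 10²≡13, 11²≡5, 12²≡28, 13²≡24, 14²≡22 (mod 29).
So the quadratic residues mod 29 are {1, 4, 5, 6, 7, 9, 13, 16, 20, 22, 23, 24, 25, 28}.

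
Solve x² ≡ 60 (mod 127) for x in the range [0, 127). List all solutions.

Since 127 ≡ 3 (mod 4), a square root of 60 is 60^((127+1)/4) = 60^32 mod 127.
Repeated squaring: 60^2≡44, 60^4≡31, 60^8≡72, 60^16≡104, 60^32≡21 (mod 127).
60^32 = 60^(32) ≡ 21 (mod 127).
Check: 21² = 441 ≡ 60 (mod 127). The two roots are 21 and 106.

21, 106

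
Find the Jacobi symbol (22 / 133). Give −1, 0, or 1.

Pull out 2: since 133 ≡ 5 (mod 8), (2/133) = -1.
Reciprocity: 11 ≡ 3 and 133 ≡ 1 (mod 4), so (11/133) = +(133/11).
Reduce top mod 11: now compute (1/11).
Reached (1/11) = 1. Collecting the sign flips along the way, the symbol is -1.

-1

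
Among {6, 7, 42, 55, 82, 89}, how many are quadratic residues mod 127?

(6/127) = -1 → non-residue.
(7/127) = -1 → non-residue.
(42/127) = +1 → QR.
(55/127) = -1 → non-residue.
(82/127) = +1 → QR.
(89/127) = -1 → non-residue.
Total quadratic residues among the 6: 2.

2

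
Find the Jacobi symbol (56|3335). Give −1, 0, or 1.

Pull out 2^3: since 3335 ≡ 7 (mod 8), (2/3335) = +1, so (2/3335)^3 = +1.
Reciprocity: 7 ≡ 3 and 3335 ≡ 3 (mod 4), so (7/3335) = −(3335/7).
Reduce top mod 7: now compute (3/7).
Reciprocity: 3 ≡ 3 and 7 ≡ 3 (mod 4), so (3/7) = −(7/3).
Reduce top mod 3: now compute (1/3).
Reached (1/3) = 1. Collecting the sign flips along the way, the symbol is +1.

1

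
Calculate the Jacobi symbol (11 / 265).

Reciprocity: 11 ≡ 3 and 265 ≡ 1 (mod 4), so (11/265) = +(265/11).
Reduce top mod 11: now compute (1/11).
Reached (1/11) = 1. Collecting the sign flips along the way, the symbol is +1.

1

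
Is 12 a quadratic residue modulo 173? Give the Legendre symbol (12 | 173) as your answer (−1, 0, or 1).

Pull out 2^2: since 173 ≡ 5 (mod 8), (2/173) = -1, so (2/173)^2 = +1.
Reciprocity: 3 ≡ 3 and 173 ≡ 1 (mod 4), so (3/173) = +(173/3).
Reduce top mod 3: now compute (2/3).
Pull out 2: since 3 ≡ 3 (mod 8), (2/3) = -1.
Reached (1/3) = 1. Collecting the sign flips along the way, the symbol is -1.

-1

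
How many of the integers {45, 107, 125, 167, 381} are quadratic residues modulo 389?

2

(45/389) = +1 → QR.
(107/389) = -1 → non-residue.
(125/389) = +1 → QR.
(167/389) = -1 → non-residue.
(381/389) = -1 → non-residue.
Total quadratic residues among the 5: 2.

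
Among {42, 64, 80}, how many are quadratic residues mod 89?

3

(42/89) = +1 → QR.
(64/89) = +1 → QR.
(80/89) = +1 → QR.
Total quadratic residues among the 3: 3.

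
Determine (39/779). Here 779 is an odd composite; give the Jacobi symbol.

1

Reciprocity: 39 ≡ 3 and 779 ≡ 3 (mod 4), so (39/779) = −(779/39).
Reduce top mod 39: now compute (38/39).
Pull out 2: since 39 ≡ 7 (mod 8), (2/39) = +1.
Reciprocity: 19 ≡ 3 and 39 ≡ 3 (mod 4), so (19/39) = −(39/19).
Reduce top mod 19: now compute (1/19).
Reached (1/19) = 1. Collecting the sign flips along the way, the symbol is +1.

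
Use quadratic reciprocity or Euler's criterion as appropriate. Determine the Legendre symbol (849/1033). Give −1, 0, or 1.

Euler's criterion: (849/1033) ≡ 849^516 (mod 1033).
849^2 ≡ 800 (mod 1033)
849^4 ≡ 573 (mod 1033)
849^8 ≡ 868 (mod 1033)
849^16 ≡ 367 (mod 1033)
849^32 ≡ 399 (mod 1033)
849^64 ≡ 119 (mod 1033)
849^128 ≡ 732 (mod 1033)
849^256 ≡ 730 (mod 1033)
849^512 ≡ 905 (mod 1033)
849^516 = 849^(512+4) ≡ 1032 (mod 1033).
Result is 1032 ≡ −1, so (849/1033) = −1.

-1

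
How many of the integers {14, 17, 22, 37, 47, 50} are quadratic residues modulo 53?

(14/53) = -1 → non-residue.
(17/53) = +1 → QR.
(22/53) = -1 → non-residue.
(37/53) = +1 → QR.
(47/53) = +1 → QR.
(50/53) = -1 → non-residue.
Total quadratic residues among the 6: 3.

3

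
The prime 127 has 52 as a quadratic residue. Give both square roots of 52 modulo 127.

59, 68

Since 127 ≡ 3 (mod 4), a square root of 52 is 52^((127+1)/4) = 52^32 mod 127.
Repeated squaring: 52^2≡37, 52^4≡99, 52^8≡22, 52^16≡103, 52^32≡68 (mod 127).
52^32 = 52^(32) ≡ 68 (mod 127).
Check: 68² = 4624 ≡ 52 (mod 127). The two roots are 59 and 68.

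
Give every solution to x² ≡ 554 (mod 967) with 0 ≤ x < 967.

Since 967 ≡ 3 (mod 4), a square root of 554 is 554^((967+1)/4) = 554^242 mod 967.
Repeated squaring: 554^2≡377, 554^4≡947, 554^8≡400, 554^16≡445, 554^32≡757, 554^64≡585, 554^128≡874 (mod 967).
554^242 = 554^(128+64+32+16+2) ≡ 39 (mod 967).
Check: 39² = 1521 ≡ 554 (mod 967). The two roots are 39 and 928.

39, 928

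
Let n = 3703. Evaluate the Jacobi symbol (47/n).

-1

Reciprocity: 47 ≡ 3 and 3703 ≡ 3 (mod 4), so (47/3703) = −(3703/47).
Reduce top mod 47: now compute (37/47).
Reciprocity: 37 ≡ 1 and 47 ≡ 3 (mod 4), so (37/47) = +(47/37).
Reduce top mod 37: now compute (10/37).
Pull out 2: since 37 ≡ 5 (mod 8), (2/37) = -1.
Reciprocity: 5 ≡ 1 and 37 ≡ 1 (mod 4), so (5/37) = +(37/5).
Reduce top mod 5: now compute (2/5).
Pull out 2: since 5 ≡ 5 (mod 8), (2/5) = -1.
Reached (1/5) = 1. Collecting the sign flips along the way, the symbol is -1.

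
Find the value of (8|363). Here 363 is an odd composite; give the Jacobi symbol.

Pull out 2^3: since 363 ≡ 3 (mod 8), (2/363) = -1, so (2/363)^3 = -1.
Reached (1/363) = 1. Collecting the sign flips along the way, the symbol is -1.

-1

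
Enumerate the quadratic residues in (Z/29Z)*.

1, 4, 5, 6, 7, 9, 13, 16, 20, 22, 23, 24, 25, 28

Square k = 1,…,14 (k and 29−k give the same square):
1²=1, 2²=4, 3²=9, 4²=16, 5²=25, 6²≡7, 7²≡20, 8²≡6, 9²≡23, 10²≡13, 11²≡5, 12²≡28, 13²≡24, 14²≡22 (mod 29).
So the quadratic residues mod 29 are {1, 4, 5, 6, 7, 9, 13, 16, 20, 22, 23, 24, 25, 28}.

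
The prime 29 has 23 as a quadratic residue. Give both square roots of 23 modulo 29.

29 ≡ 1 (mod 4), so we find a root by search.
Trying successive values, 9² = 81 ≡ 23 (mod 29). The other root is 29 − 9 = 20.

9, 20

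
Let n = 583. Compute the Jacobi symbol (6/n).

Pull out 2: since 583 ≡ 7 (mod 8), (2/583) = +1.
Reciprocity: 3 ≡ 3 and 583 ≡ 3 (mod 4), so (3/583) = −(583/3).
Reduce top mod 3: now compute (1/3).
Reached (1/3) = 1. Collecting the sign flips along the way, the symbol is -1.

-1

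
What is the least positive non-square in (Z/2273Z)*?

(2/2273) = +1, so 2 is a residue.
(3/2273) = −1, so 3 is the smallest positive non-residue mod 2273.

3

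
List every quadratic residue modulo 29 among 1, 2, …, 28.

1, 4, 5, 6, 7, 9, 13, 16, 20, 22, 23, 24, 25, 28

Square k = 1,…,14 (k and 29−k give the same square):
1²=1, 2²=4, 3²=9, 4²=16, 5²=25, 6²≡7, 7²≡20, 8²≡6, 9²≡23, 10²≡13, 11²≡5, 12²≡28, 13²≡24, 14²≡22 (mod 29).
So the quadratic residues mod 29 are {1, 4, 5, 6, 7, 9, 13, 16, 20, 22, 23, 24, 25, 28}.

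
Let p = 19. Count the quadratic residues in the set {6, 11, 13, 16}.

(6/19) = +1 → QR.
(11/19) = +1 → QR.
(13/19) = -1 → non-residue.
(16/19) = +1 → QR.
Total quadratic residues among the 4: 3.

3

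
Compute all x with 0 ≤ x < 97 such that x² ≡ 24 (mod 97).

97 ≡ 1 (mod 4), so we find a root by search.
Trying successive values, 11² = 121 ≡ 24 (mod 97). The other root is 97 − 11 = 86.

11, 86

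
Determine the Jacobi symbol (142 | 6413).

1

Pull out 2: since 6413 ≡ 5 (mod 8), (2/6413) = -1.
Reciprocity: 71 ≡ 3 and 6413 ≡ 1 (mod 4), so (71/6413) = +(6413/71).
Reduce top mod 71: now compute (23/71).
Reciprocity: 23 ≡ 3 and 71 ≡ 3 (mod 4), so (23/71) = −(71/23).
Reduce top mod 23: now compute (2/23).
Pull out 2: since 23 ≡ 7 (mod 8), (2/23) = +1.
Reached (1/23) = 1. Collecting the sign flips along the way, the symbol is +1.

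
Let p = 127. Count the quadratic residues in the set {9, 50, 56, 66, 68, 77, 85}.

(9/127) = +1 → QR.
(50/127) = +1 → QR.
(56/127) = -1 → non-residue.
(66/127) = -1 → non-residue.
(68/127) = +1 → QR.
(77/127) = -1 → non-residue.
(85/127) = -1 → non-residue.
Total quadratic residues among the 7: 3.

3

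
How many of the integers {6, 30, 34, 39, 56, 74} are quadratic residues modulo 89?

2

(6/89) = -1 → non-residue.
(30/89) = -1 → non-residue.
(34/89) = +1 → QR.
(39/89) = +1 → QR.
(56/89) = -1 → non-residue.
(74/89) = -1 → non-residue.
Total quadratic residues among the 6: 2.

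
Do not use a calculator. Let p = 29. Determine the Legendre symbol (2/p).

Euler's criterion: (2/29) ≡ 2^14 (mod 29).
2^2 ≡ 4 (mod 29)
2^4 ≡ 16 (mod 29)
2^8 ≡ 24 (mod 29)
2^14 = 2^(8+4+2) ≡ 28 (mod 29).
Result is 28 ≡ −1, so (2/29) = −1.

-1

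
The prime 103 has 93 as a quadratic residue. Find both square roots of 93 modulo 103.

14, 89

Since 103 ≡ 3 (mod 4), a square root of 93 is 93^((103+1)/4) = 93^26 mod 103.
Repeated squaring: 93^2≡100, 93^4≡9, 93^8≡81, 93^16≡72 (mod 103).
93^26 = 93^(16+8+2) ≡ 14 (mod 103).
Check: 14² = 196 ≡ 93 (mod 103). The two roots are 14 and 89.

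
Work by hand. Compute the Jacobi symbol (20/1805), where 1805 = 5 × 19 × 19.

Pull out 2^2: since 1805 ≡ 5 (mod 8), (2/1805) = -1, so (2/1805)^2 = +1.
Reciprocity: 5 ≡ 1 and 1805 ≡ 1 (mod 4), so (5/1805) = +(1805/5).
Reduce top mod 5: now compute (0/5).
Top reduces to 0: gcd > 1, so the symbol is 0.

0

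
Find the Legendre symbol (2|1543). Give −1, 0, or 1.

Pull out 2: since 1543 ≡ 7 (mod 8), (2/1543) = +1.
Reached (1/1543) = 1. Collecting the sign flips along the way, the symbol is +1.

1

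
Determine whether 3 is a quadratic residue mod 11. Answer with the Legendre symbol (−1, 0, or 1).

1

Reciprocity: 3 ≡ 3 and 11 ≡ 3 (mod 4), so (3/11) = −(11/3).
Reduce top mod 3: now compute (2/3).
Pull out 2: since 3 ≡ 3 (mod 8), (2/3) = -1.
Reached (1/3) = 1. Collecting the sign flips along the way, the symbol is +1.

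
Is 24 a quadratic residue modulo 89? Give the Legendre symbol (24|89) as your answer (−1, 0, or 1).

-1

Euler's criterion: (24/89) ≡ 24^44 (mod 89).
24^2 ≡ 42 (mod 89)
24^4 ≡ 73 (mod 89)
24^8 ≡ 78 (mod 89)
24^16 ≡ 32 (mod 89)
24^32 ≡ 45 (mod 89)
24^44 = 24^(32+8+4) ≡ 88 (mod 89).
Result is 88 ≡ −1, so (24/89) = −1.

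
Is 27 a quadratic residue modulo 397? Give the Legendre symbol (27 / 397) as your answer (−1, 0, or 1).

Reciprocity: 27 ≡ 3 and 397 ≡ 1 (mod 4), so (27/397) = +(397/27).
Reduce top mod 27: now compute (19/27).
Reciprocity: 19 ≡ 3 and 27 ≡ 3 (mod 4), so (19/27) = −(27/19).
Reduce top mod 19: now compute (8/19).
Pull out 2^3: since 19 ≡ 3 (mod 8), (2/19) = -1, so (2/19)^3 = -1.
Reached (1/19) = 1. Collecting the sign flips along the way, the symbol is +1.

1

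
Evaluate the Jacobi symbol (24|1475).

Pull out 2^3: since 1475 ≡ 3 (mod 8), (2/1475) = -1, so (2/1475)^3 = -1.
Reciprocity: 3 ≡ 3 and 1475 ≡ 3 (mod 4), so (3/1475) = −(1475/3).
Reduce top mod 3: now compute (2/3).
Pull out 2: since 3 ≡ 3 (mod 8), (2/3) = -1.
Reached (1/3) = 1. Collecting the sign flips along the way, the symbol is -1.

-1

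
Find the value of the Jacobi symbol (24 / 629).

1

Pull out 2^3: since 629 ≡ 5 (mod 8), (2/629) = -1, so (2/629)^3 = -1.
Reciprocity: 3 ≡ 3 and 629 ≡ 1 (mod 4), so (3/629) = +(629/3).
Reduce top mod 3: now compute (2/3).
Pull out 2: since 3 ≡ 3 (mod 8), (2/3) = -1.
Reached (1/3) = 1. Collecting the sign flips along the way, the symbol is +1.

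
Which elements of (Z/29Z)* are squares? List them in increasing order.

Square k = 1,…,14 (k and 29−k give the same square):
1²=1, 2²=4, 3²=9, 4²=16, 5²=25, 6²≡7, 7²≡20, 8²≡6, 9²≡23, 10²≡13, 11²≡5, 12²≡28, 13²≡24, 14²≡22 (mod 29).
So the quadratic residues mod 29 are {1, 4, 5, 6, 7, 9, 13, 16, 20, 22, 23, 24, 25, 28}.

1,4,5,6,7,9,13,16,20,22,23,24,25,28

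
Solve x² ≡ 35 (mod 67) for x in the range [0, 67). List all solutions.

Since 67 ≡ 3 (mod 4), a square root of 35 is 35^((67+1)/4) = 35^17 mod 67.
Repeated squaring: 35^2≡19, 35^4≡26, 35^8≡6, 35^16≡36 (mod 67).
35^17 = 35^(16+1) ≡ 54 (mod 67).
Check: 54² = 2916 ≡ 35 (mod 67). The two roots are 13 and 54.

13, 54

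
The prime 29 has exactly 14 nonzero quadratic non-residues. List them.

2, 3, 8, 10, 11, 12, 14, 15, 17, 18, 19, 21, 26, 27

Square k = 1,…,14 (k and 29−k give the same square):
1²=1, 2²=4, 3²=9, 4²=16, 5²=25, 6²≡7, 7²≡20, 8²≡6, 9²≡23, 10²≡13, 11²≡5, 12²≡28, 13²≡24, 14²≡22 (mod 29).
The residues are {1, 4, 5, 6, 7, 9, 13, 16, 20, 22, 23, 24, 25, 28}; the non-residues are the remaining 14 nonzero classes.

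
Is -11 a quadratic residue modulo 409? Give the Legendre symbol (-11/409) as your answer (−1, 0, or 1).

First reduce: -11 ≡ 398 (mod 409).
Pull out 2: since 409 ≡ 1 (mod 8), (2/409) = +1.
Reciprocity: 199 ≡ 3 and 409 ≡ 1 (mod 4), so (199/409) = +(409/199).
Reduce top mod 199: now compute (11/199).
Reciprocity: 11 ≡ 3 and 199 ≡ 3 (mod 4), so (11/199) = −(199/11).
Reduce top mod 11: now compute (1/11).
Reached (1/11) = 1. Collecting the sign flips along the way, the symbol is -1.

-1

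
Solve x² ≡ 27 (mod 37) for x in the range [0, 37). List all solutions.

8, 29

37 ≡ 1 (mod 4), so we find a root by search.
Trying successive values, 8² = 64 ≡ 27 (mod 37). The other root is 37 − 8 = 29.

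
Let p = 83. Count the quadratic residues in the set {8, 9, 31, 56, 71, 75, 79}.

3

(8/83) = -1 → non-residue.
(9/83) = +1 → QR.
(31/83) = +1 → QR.
(56/83) = -1 → non-residue.
(71/83) = -1 → non-residue.
(75/83) = +1 → QR.
(79/83) = -1 → non-residue.
Total quadratic residues among the 7: 3.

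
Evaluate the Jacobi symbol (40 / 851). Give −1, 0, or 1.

-1

Pull out 2^3: since 851 ≡ 3 (mod 8), (2/851) = -1, so (2/851)^3 = -1.
Reciprocity: 5 ≡ 1 and 851 ≡ 3 (mod 4), so (5/851) = +(851/5).
Reduce top mod 5: now compute (1/5).
Reached (1/5) = 1. Collecting the sign flips along the way, the symbol is -1.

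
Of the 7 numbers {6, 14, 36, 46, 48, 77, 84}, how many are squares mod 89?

2

(6/89) = -1 → non-residue.
(14/89) = -1 → non-residue.
(36/89) = +1 → QR.
(46/89) = -1 → non-residue.
(48/89) = -1 → non-residue.
(77/89) = -1 → non-residue.
(84/89) = +1 → QR.
Total quadratic residues among the 7: 2.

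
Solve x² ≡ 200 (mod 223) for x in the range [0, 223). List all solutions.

73, 150

Since 223 ≡ 3 (mod 4), a square root of 200 is 200^((223+1)/4) = 200^56 mod 223.
Repeated squaring: 200^2≡83, 200^4≡199, 200^8≡130, 200^16≡175, 200^32≡74 (mod 223).
200^56 = 200^(32+16+8) ≡ 73 (mod 223).
Check: 73² = 5329 ≡ 200 (mod 223). The two roots are 73 and 150.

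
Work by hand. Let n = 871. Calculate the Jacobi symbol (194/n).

1

Pull out 2: since 871 ≡ 7 (mod 8), (2/871) = +1.
Reciprocity: 97 ≡ 1 and 871 ≡ 3 (mod 4), so (97/871) = +(871/97).
Reduce top mod 97: now compute (95/97).
Reciprocity: 95 ≡ 3 and 97 ≡ 1 (mod 4), so (95/97) = +(97/95).
Reduce top mod 95: now compute (2/95).
Pull out 2: since 95 ≡ 7 (mod 8), (2/95) = +1.
Reached (1/95) = 1. Collecting the sign flips along the way, the symbol is +1.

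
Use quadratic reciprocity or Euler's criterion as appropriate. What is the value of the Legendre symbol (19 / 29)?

Reciprocity: 19 ≡ 3 and 29 ≡ 1 (mod 4), so (19/29) = +(29/19).
Reduce top mod 19: now compute (10/19).
Pull out 2: since 19 ≡ 3 (mod 8), (2/19) = -1.
Reciprocity: 5 ≡ 1 and 19 ≡ 3 (mod 4), so (5/19) = +(19/5).
Reduce top mod 5: now compute (4/5).
Pull out 2^2: since 5 ≡ 5 (mod 8), (2/5) = -1, so (2/5)^2 = +1.
Reached (1/5) = 1. Collecting the sign flips along the way, the symbol is -1.

-1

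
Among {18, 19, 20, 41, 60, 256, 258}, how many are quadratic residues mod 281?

3

(18/281) = +1 → QR.
(19/281) = -1 → non-residue.
(20/281) = +1 → QR.
(41/281) = -1 → non-residue.
(60/281) = -1 → non-residue.
(256/281) = +1 → QR.
(258/281) = -1 → non-residue.
Total quadratic residues among the 7: 3.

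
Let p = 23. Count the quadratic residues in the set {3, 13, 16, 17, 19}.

(3/23) = +1 → QR.
(13/23) = +1 → QR.
(16/23) = +1 → QR.
(17/23) = -1 → non-residue.
(19/23) = -1 → non-residue.
Total quadratic residues among the 5: 3.

3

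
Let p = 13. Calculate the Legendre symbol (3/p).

Reciprocity: 3 ≡ 3 and 13 ≡ 1 (mod 4), so (3/13) = +(13/3).
Reduce top mod 3: now compute (1/3).
Reached (1/3) = 1. Collecting the sign flips along the way, the symbol is +1.

1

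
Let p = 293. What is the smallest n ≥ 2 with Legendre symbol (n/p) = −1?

2

(2/293) = −1, so 2 is the smallest positive non-residue mod 293.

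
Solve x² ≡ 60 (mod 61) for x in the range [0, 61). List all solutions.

11, 50

61 ≡ 1 (mod 4), so we find a root by search.
Trying successive values, 11² = 121 ≡ 60 (mod 61). The other root is 61 − 11 = 50.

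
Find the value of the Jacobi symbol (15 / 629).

-1

Reciprocity: 15 ≡ 3 and 629 ≡ 1 (mod 4), so (15/629) = +(629/15).
Reduce top mod 15: now compute (14/15).
Pull out 2: since 15 ≡ 7 (mod 8), (2/15) = +1.
Reciprocity: 7 ≡ 3 and 15 ≡ 3 (mod 4), so (7/15) = −(15/7).
Reduce top mod 7: now compute (1/7).
Reached (1/7) = 1. Collecting the sign flips along the way, the symbol is -1.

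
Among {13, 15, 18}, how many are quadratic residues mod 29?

1

(13/29) = +1 → QR.
(15/29) = -1 → non-residue.
(18/29) = -1 → non-residue.
Total quadratic residues among the 3: 1.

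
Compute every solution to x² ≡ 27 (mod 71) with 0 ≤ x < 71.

13, 58

Since 71 ≡ 3 (mod 4), a square root of 27 is 27^((71+1)/4) = 27^18 mod 71.
Repeated squaring: 27^2≡19, 27^4≡6, 27^8≡36, 27^16≡18 (mod 71).
27^18 = 27^(16+2) ≡ 58 (mod 71).
Check: 58² = 3364 ≡ 27 (mod 71). The two roots are 13 and 58.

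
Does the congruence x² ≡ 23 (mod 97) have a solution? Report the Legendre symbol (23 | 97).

-1

Euler's criterion: (23/97) ≡ 23^48 (mod 97).
23^2 ≡ 44 (mod 97)
23^4 ≡ 93 (mod 97)
23^8 ≡ 16 (mod 97)
23^16 ≡ 62 (mod 97)
23^32 ≡ 61 (mod 97)
23^48 = 23^(32+16) ≡ 96 (mod 97).
Result is 96 ≡ −1, so (23/97) = −1.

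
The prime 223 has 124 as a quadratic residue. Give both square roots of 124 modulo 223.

74, 149

Since 223 ≡ 3 (mod 4), a square root of 124 is 124^((223+1)/4) = 124^56 mod 223.
Repeated squaring: 124^2≡212, 124^4≡121, 124^8≡146, 124^16≡131, 124^32≡213 (mod 223).
124^56 = 124^(32+16+8) ≡ 74 (mod 223).
Check: 74² = 5476 ≡ 124 (mod 223). The two roots are 74 and 149.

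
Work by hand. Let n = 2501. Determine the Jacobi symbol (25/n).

Reciprocity: 25 ≡ 1 and 2501 ≡ 1 (mod 4), so (25/2501) = +(2501/25).
Reduce top mod 25: now compute (1/25).
Reached (1/25) = 1. Collecting the sign flips along the way, the symbol is +1.

1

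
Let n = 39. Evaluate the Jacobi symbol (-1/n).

-1

First reduce: -1 ≡ 38 (mod 39).
Pull out 2: since 39 ≡ 7 (mod 8), (2/39) = +1.
Reciprocity: 19 ≡ 3 and 39 ≡ 3 (mod 4), so (19/39) = −(39/19).
Reduce top mod 19: now compute (1/19).
Reached (1/19) = 1. Collecting the sign flips along the way, the symbol is -1.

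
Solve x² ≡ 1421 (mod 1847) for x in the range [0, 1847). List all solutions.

Since 1847 ≡ 3 (mod 4), a square root of 1421 is 1421^((1847+1)/4) = 1421^462 mod 1847.
Repeated squaring: 1421^2≡470, 1421^4≡1107, 1421^8≡888, 1421^16≡1722, 1421^32≡849, 1421^64≡471, 1421^128≡201, 1421^256≡1614 (mod 1847).
1421^462 = 1421^(256+128+64+8+4+2) ≡ 1157 (mod 1847).
Check: 1157² = 1338649 ≡ 1421 (mod 1847). The two roots are 690 and 1157.

690, 1157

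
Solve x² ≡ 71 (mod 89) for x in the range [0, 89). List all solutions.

89 ≡ 1 (mod 4), so we find a root by search.
Trying successive values, 31² = 961 ≡ 71 (mod 89). The other root is 89 − 31 = 58.

31, 58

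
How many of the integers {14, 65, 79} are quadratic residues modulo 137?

(14/137) = +1 → QR.
(65/137) = +1 → QR.
(79/137) = -1 → non-residue.
Total quadratic residues among the 3: 2.

2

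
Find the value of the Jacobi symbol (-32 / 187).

1

First reduce: -32 ≡ 155 (mod 187).
Reciprocity: 155 ≡ 3 and 187 ≡ 3 (mod 4), so (155/187) = −(187/155).
Reduce top mod 155: now compute (32/155).
Pull out 2^5: since 155 ≡ 3 (mod 8), (2/155) = -1, so (2/155)^5 = -1.
Reached (1/155) = 1. Collecting the sign flips along the way, the symbol is +1.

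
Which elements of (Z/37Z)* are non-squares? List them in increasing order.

2,5,6,8,13,14,15,17,18,19,20,22,23,24,29,31,32,35

Square k = 1,…,18 (k and 37−k give the same square):
1²=1, 2²=4, 3²=9, 4²=16, 5²=25, 6²=36, 7²≡12, 8²≡27, 9²≡7, 10²≡26, 11²≡10, 12²≡33, 13²≡21, 14²≡11, 15²≡3, 16²≡34, 17²≡30, 18²≡28 (mod 37).
The residues are {1, 3, 4, 7, 9, 10, 11, 12, 16, 21, 25, 26, 27, 28, 30, 33, 34, 36}; the non-residues are the remaining 18 nonzero classes.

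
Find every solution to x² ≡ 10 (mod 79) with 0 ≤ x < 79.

Since 79 ≡ 3 (mod 4), a square root of 10 is 10^((79+1)/4) = 10^20 mod 79.
Repeated squaring: 10^2≡21, 10^4≡46, 10^8≡62, 10^16≡52 (mod 79).
10^20 = 10^(16+4) ≡ 22 (mod 79).
Check: 22² = 484 ≡ 10 (mod 79). The two roots are 22 and 57.

22, 57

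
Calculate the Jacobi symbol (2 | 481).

1

Pull out 2: since 481 ≡ 1 (mod 8), (2/481) = +1.
Reached (1/481) = 1. Collecting the sign flips along the way, the symbol is +1.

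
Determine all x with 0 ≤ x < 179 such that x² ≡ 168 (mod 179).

Since 179 ≡ 3 (mod 4), a square root of 168 is 168^((179+1)/4) = 168^45 mod 179.
Repeated squaring: 168^2≡121, 168^4≡142, 168^8≡116, 168^16≡31, 168^32≡66 (mod 179).
168^45 = 168^(32+8+4+1) ≡ 139 (mod 179).
Check: 139² = 19321 ≡ 168 (mod 179). The two roots are 40 and 139.

40, 139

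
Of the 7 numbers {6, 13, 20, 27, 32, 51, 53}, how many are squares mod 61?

(6/61) = -1 → non-residue.
(13/61) = +1 → QR.
(20/61) = +1 → QR.
(27/61) = +1 → QR.
(32/61) = -1 → non-residue.
(51/61) = -1 → non-residue.
(53/61) = -1 → non-residue.
Total quadratic residues among the 7: 3.

3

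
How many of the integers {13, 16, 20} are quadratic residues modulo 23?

2

(13/23) = +1 → QR.
(16/23) = +1 → QR.
(20/23) = -1 → non-residue.
Total quadratic residues among the 3: 2.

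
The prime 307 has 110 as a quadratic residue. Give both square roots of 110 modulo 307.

73, 234

Since 307 ≡ 3 (mod 4), a square root of 110 is 110^((307+1)/4) = 110^77 mod 307.
Repeated squaring: 110^2≡127, 110^4≡165, 110^8≡209, 110^16≡87, 110^32≡201, 110^64≡184 (mod 307).
110^77 = 110^(64+8+4+1) ≡ 234 (mod 307).
Check: 234² = 54756 ≡ 110 (mod 307). The two roots are 73 and 234.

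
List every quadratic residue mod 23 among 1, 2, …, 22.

1,2,3,4,6,8,9,12,13,16,18

Square k = 1,…,11 (k and 23−k give the same square):
1²=1, 2²=4, 3²=9, 4²=16, 5²≡2, 6²≡13, 7²≡3, 8²≡18, 9²≡12, 10²≡8, 11²≡6 (mod 23).
So the quadratic residues mod 23 are {1, 2, 3, 4, 6, 8, 9, 12, 13, 16, 18}.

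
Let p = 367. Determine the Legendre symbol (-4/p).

Euler's criterion: (-4/367) ≡ 363^183 (mod 367).
363^2 ≡ 16 (mod 367)
363^4 ≡ 256 (mod 367)
363^8 ≡ 210 (mod 367)
363^16 ≡ 60 (mod 367)
363^32 ≡ 297 (mod 367)
363^64 ≡ 129 (mod 367)
363^128 ≡ 126 (mod 367)
363^183 = 363^(128+32+16+4+2+1) ≡ 366 (mod 367).
Result is 366 ≡ −1, so (-4/367) = −1.

-1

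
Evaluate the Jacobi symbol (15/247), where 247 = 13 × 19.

Reciprocity: 15 ≡ 3 and 247 ≡ 3 (mod 4), so (15/247) = −(247/15).
Reduce top mod 15: now compute (7/15).
Reciprocity: 7 ≡ 3 and 15 ≡ 3 (mod 4), so (7/15) = −(15/7).
Reduce top mod 7: now compute (1/7).
Reached (1/7) = 1. Collecting the sign flips along the way, the symbol is +1.

1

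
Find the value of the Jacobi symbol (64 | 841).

Pull out 2^6: since 841 ≡ 1 (mod 8), (2/841) = +1, so (2/841)^6 = +1.
Reached (1/841) = 1. Collecting the sign flips along the way, the symbol is +1.

1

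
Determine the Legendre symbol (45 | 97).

Reciprocity: 45 ≡ 1 and 97 ≡ 1 (mod 4), so (45/97) = +(97/45).
Reduce top mod 45: now compute (7/45).
Reciprocity: 7 ≡ 3 and 45 ≡ 1 (mod 4), so (7/45) = +(45/7).
Reduce top mod 7: now compute (3/7).
Reciprocity: 3 ≡ 3 and 7 ≡ 3 (mod 4), so (3/7) = −(7/3).
Reduce top mod 3: now compute (1/3).
Reached (1/3) = 1. Collecting the sign flips along the way, the symbol is -1.

-1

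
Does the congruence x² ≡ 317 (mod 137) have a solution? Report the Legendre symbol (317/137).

-1

First reduce: 317 ≡ 43 (mod 137).
Reciprocity: 43 ≡ 3 and 137 ≡ 1 (mod 4), so (43/137) = +(137/43).
Reduce top mod 43: now compute (8/43).
Pull out 2^3: since 43 ≡ 3 (mod 8), (2/43) = -1, so (2/43)^3 = -1.
Reached (1/43) = 1. Collecting the sign flips along the way, the symbol is -1.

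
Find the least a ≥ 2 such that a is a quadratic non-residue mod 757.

2

(2/757) = −1, so 2 is the smallest positive non-residue mod 757.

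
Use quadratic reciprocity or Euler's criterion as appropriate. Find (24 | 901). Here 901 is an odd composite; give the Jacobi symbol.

Pull out 2^3: since 901 ≡ 5 (mod 8), (2/901) = -1, so (2/901)^3 = -1.
Reciprocity: 3 ≡ 3 and 901 ≡ 1 (mod 4), so (3/901) = +(901/3).
Reduce top mod 3: now compute (1/3).
Reached (1/3) = 1. Collecting the sign flips along the way, the symbol is -1.

-1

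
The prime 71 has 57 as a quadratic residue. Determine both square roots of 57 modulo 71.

25, 46

Since 71 ≡ 3 (mod 4), a square root of 57 is 57^((71+1)/4) = 57^18 mod 71.
Repeated squaring: 57^2≡54, 57^4≡5, 57^8≡25, 57^16≡57 (mod 71).
57^18 = 57^(16+2) ≡ 25 (mod 71).
Check: 25² = 625 ≡ 57 (mod 71). The two roots are 25 and 46.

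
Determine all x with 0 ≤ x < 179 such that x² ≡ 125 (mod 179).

29, 150

Since 179 ≡ 3 (mod 4), a square root of 125 is 125^((179+1)/4) = 125^45 mod 179.
Repeated squaring: 125^2≡52, 125^4≡19, 125^8≡3, 125^16≡9, 125^32≡81 (mod 179).
125^45 = 125^(32+8+4+1) ≡ 29 (mod 179).
Check: 29² = 841 ≡ 125 (mod 179). The two roots are 29 and 150.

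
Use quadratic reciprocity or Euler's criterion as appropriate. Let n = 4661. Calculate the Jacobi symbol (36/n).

Pull out 2^2: since 4661 ≡ 5 (mod 8), (2/4661) = -1, so (2/4661)^2 = +1.
Reciprocity: 9 ≡ 1 and 4661 ≡ 1 (mod 4), so (9/4661) = +(4661/9).
Reduce top mod 9: now compute (8/9).
Pull out 2^3: since 9 ≡ 1 (mod 8), (2/9) = +1, so (2/9)^3 = +1.
Reached (1/9) = 1. Collecting the sign flips along the way, the symbol is +1.

1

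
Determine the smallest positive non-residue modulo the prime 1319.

(2/1319) = +1, so 2 is a residue.
(3/1319) = +1, so 3 is a residue.
(4/1319) = +1, so 4 is a residue.
(5/1319) = +1, so 5 is a residue.
(6/1319) = +1, so 6 is a residue.
(7/1319) = +1, so 7 is a residue.
(8/1319) = +1, so 8 is a residue.
(9/1319) = +1, so 9 is a residue.
(10/1319) = +1, so 10 is a residue.
(11/1319) = +1, so 11 is a residue.
(12/1319) = +1, so 12 is a residue.
(13/1319) = −1, so 13 is the smallest positive non-residue mod 1319.

13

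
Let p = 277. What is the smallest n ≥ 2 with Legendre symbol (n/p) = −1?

(2/277) = −1, so 2 is the smallest positive non-residue mod 277.

2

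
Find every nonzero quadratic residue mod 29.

Square k = 1,…,14 (k and 29−k give the same square):
1²=1, 2²=4, 3²=9, 4²=16, 5²=25, 6²≡7, 7²≡20, 8²≡6, 9²≡23, 10²≡13, 11²≡5, 12²≡28, 13²≡24, 14²≡22 (mod 29).
So the quadratic residues mod 29 are {1, 4, 5, 6, 7, 9, 13, 16, 20, 22, 23, 24, 25, 28}.

1, 4, 5, 6, 7, 9, 13, 16, 20, 22, 23, 24, 25, 28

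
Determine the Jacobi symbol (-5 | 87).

First reduce: -5 ≡ 82 (mod 87).
Pull out 2: since 87 ≡ 7 (mod 8), (2/87) = +1.
Reciprocity: 41 ≡ 1 and 87 ≡ 3 (mod 4), so (41/87) = +(87/41).
Reduce top mod 41: now compute (5/41).
Reciprocity: 5 ≡ 1 and 41 ≡ 1 (mod 4), so (5/41) = +(41/5).
Reduce top mod 5: now compute (1/5).
Reached (1/5) = 1. Collecting the sign flips along the way, the symbol is +1.

1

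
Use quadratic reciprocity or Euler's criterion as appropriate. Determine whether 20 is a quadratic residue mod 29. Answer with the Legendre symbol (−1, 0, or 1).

Euler's criterion: (20/29) ≡ 20^14 (mod 29).
20^2 ≡ 23 (mod 29)
20^4 ≡ 7 (mod 29)
20^8 ≡ 20 (mod 29)
20^14 = 20^(8+4+2) ≡ 1 (mod 29).
Result is 1, so (20/29) = 1.

1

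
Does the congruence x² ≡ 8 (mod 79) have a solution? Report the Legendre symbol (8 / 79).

Pull out 2^3: since 79 ≡ 7 (mod 8), (2/79) = +1, so (2/79)^3 = +1.
Reached (1/79) = 1. Collecting the sign flips along the way, the symbol is +1.

1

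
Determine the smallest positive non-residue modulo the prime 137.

(2/137) = +1, so 2 is a residue.
(3/137) = −1, so 3 is the smallest positive non-residue mod 137.

3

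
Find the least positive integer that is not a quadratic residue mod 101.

(2/101) = −1, so 2 is the smallest positive non-residue mod 101.

2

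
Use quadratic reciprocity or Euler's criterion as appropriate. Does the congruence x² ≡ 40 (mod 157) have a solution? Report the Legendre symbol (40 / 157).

1

Euler's criterion: (40/157) ≡ 40^78 (mod 157).
40^2 ≡ 30 (mod 157)
40^4 ≡ 115 (mod 157)
40^8 ≡ 37 (mod 157)
40^16 ≡ 113 (mod 157)
40^32 ≡ 52 (mod 157)
40^64 ≡ 35 (mod 157)
40^78 = 40^(64+8+4+2) ≡ 1 (mod 157).
Result is 1, so (40/157) = 1.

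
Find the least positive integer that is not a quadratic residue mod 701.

(2/701) = −1, so 2 is the smallest positive non-residue mod 701.

2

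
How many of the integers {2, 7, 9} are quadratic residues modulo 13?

(2/13) = -1 → non-residue.
(7/13) = -1 → non-residue.
(9/13) = +1 → QR.
Total quadratic residues among the 3: 1.

1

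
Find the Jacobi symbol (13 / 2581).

Reciprocity: 13 ≡ 1 and 2581 ≡ 1 (mod 4), so (13/2581) = +(2581/13).
Reduce top mod 13: now compute (7/13).
Reciprocity: 7 ≡ 3 and 13 ≡ 1 (mod 4), so (7/13) = +(13/7).
Reduce top mod 7: now compute (6/7).
Pull out 2: since 7 ≡ 7 (mod 8), (2/7) = +1.
Reciprocity: 3 ≡ 3 and 7 ≡ 3 (mod 4), so (3/7) = −(7/3).
Reduce top mod 3: now compute (1/3).
Reached (1/3) = 1. Collecting the sign flips along the way, the symbol is -1.

-1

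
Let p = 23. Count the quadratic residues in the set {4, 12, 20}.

2

(4/23) = +1 → QR.
(12/23) = +1 → QR.
(20/23) = -1 → non-residue.
Total quadratic residues among the 3: 2.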